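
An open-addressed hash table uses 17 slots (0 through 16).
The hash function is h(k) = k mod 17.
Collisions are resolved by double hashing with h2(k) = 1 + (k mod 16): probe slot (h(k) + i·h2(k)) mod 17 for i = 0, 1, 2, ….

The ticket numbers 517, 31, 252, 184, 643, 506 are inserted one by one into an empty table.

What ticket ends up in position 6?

184

517: h=7 -> slot 7
31: h=14 -> slot 14
252: h=14, h2=13, probe 14,10 -> slot 10
184: h=14, h2=9, probe 14,6 -> slot 6
643: h=14, h2=4, probe 14,1 -> slot 1
506: h=13 -> slot 13
Table: [—, 643, —, —, —, —, 184, 517, —, —, 252, —, —, 506, 31, —, —]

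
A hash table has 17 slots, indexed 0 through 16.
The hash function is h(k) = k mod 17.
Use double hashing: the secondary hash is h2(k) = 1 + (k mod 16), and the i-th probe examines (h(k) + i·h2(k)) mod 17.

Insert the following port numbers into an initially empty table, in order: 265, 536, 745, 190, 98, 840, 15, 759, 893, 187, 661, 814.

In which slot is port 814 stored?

5

Insert 265: h=10, slot 10 empty -> index 10.
Insert 536: h=9, slot 9 empty -> index 9.
Insert 745: h=14, slot 14 empty -> index 14.
Insert 190: h=3, slot 3 empty -> index 3.
Insert 98: h=13, slot 13 empty -> index 13.
Insert 840: h=7, slot 7 empty -> index 7.
Insert 15: h=15, slot 15 empty -> index 15.
Insert 759: h=11, slot 11 empty -> index 11.
Insert 893: h=9, h2=14, slot 9 occupied -> index 6.
Insert 187: h=0, slot 0 empty -> index 0.
Insert 661: h=15, h2=6, slot 15 occupied -> index 4.
Insert 814: h=15, h2=15, slots 15,13,11,9,7 occupied -> index 5.
Table: [187, ∅, ∅, 190, 661, 814, 893, 840, ∅, 536, 265, 759, ∅, 98, 745, 15, ∅]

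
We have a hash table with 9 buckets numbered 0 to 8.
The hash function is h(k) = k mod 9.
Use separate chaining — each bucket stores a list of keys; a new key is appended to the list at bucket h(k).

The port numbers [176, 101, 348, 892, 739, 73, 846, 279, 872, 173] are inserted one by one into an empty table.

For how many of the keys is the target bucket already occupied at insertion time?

176 → bucket 5
101 → bucket 2
348 → bucket 6
892 → bucket 1
739 → bucket 1 (collision)
73 → bucket 1 (collision)
846 → bucket 0
279 → bucket 0 (collision)
872 → bucket 8
173 → bucket 2 (collision)
Final buckets:
0: 846 -> 279
1: 892 -> 739 -> 73
2: 101 -> 173
3: ∅
4: ∅
5: 176
6: 348
7: ∅
8: 872

4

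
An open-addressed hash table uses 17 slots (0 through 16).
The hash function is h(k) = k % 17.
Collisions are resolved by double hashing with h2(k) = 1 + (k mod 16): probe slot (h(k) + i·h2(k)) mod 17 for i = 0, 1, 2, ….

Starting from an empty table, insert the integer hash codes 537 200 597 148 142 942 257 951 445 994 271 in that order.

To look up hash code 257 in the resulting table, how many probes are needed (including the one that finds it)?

Insert 537: h=10, slot 10 empty -> index 10.
Insert 200: h=13, slot 13 empty -> index 13.
Insert 597: h=2, slot 2 empty -> index 2.
Insert 148: h=12, slot 12 empty -> index 12.
Insert 142: h=6, slot 6 empty -> index 6.
Insert 942: h=7, slot 7 empty -> index 7.
Insert 257: h=2, h2=2, slot 2 occupied -> index 4.
Insert 951: h=16, slot 16 empty -> index 16.
Insert 445: h=3, slot 3 empty -> index 3.
Insert 994: h=8, slot 8 empty -> index 8.
Insert 271: h=16, h2=16, slot 16 occupied -> index 15.
Table: [_, _, 597, 445, 257, _, 142, 942, 994, _, 537, _, 148, 200, _, 271, 951]
Lookup 257: h=2, h2=2, probe 2,4 → found at 4.

2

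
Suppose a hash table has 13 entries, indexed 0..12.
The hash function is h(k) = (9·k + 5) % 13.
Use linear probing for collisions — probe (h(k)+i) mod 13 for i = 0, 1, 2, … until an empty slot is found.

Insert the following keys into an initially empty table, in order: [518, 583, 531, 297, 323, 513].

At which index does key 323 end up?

4

Insert 518: h=0, slot 0 empty → index 0.
Insert 583: h=0, slot 0 occupied → index 1.
Insert 531: h=0, slots 0,1 occupied → index 2.
Insert 297: h=0, slots 0,1,2 occupied → index 3.
Insert 323: h=0, slots 0,1,2,3 occupied → index 4.
Insert 513: h=7, slot 7 empty → index 7.
Table: [518, 583, 531, 297, 323, —, —, 513, —, —, —, —, —]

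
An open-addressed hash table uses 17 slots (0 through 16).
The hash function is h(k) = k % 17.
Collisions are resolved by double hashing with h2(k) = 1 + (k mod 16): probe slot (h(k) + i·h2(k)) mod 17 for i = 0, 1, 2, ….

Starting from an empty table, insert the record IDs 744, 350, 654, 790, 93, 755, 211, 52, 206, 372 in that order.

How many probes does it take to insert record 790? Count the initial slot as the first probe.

2

Insert 744: h=13, slot 13 empty -> index 13.
Insert 350: h=10, slot 10 empty -> index 10.
Insert 654: h=8, slot 8 empty -> index 8.
Insert 790: h=8, h2=7, slot 8 occupied -> index 15.
Insert 93: h=8, h2=14, slot 8 occupied -> index 5.
Insert 755: h=7, slot 7 empty -> index 7.
Insert 211: h=7, h2=4, slot 7 occupied -> index 11.
Insert 52: h=1, slot 1 empty -> index 1.
Insert 206: h=2, slot 2 empty -> index 2.
Insert 372: h=15, h2=5, slot 15 occupied -> index 3.
Table: [—, 52, 206, 372, —, 93, —, 755, 654, —, 350, 211, —, 744, —, 790, —]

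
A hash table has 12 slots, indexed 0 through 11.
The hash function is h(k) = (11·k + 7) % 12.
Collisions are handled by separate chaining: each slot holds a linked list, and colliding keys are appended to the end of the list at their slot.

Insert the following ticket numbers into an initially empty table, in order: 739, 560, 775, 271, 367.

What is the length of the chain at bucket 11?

Insert 739: h=0, bucket 0 empty → new chain.
Insert 560: h=11, bucket 11 empty → new chain.
Insert 775: h=0, bucket 0 nonempty → append to chain.
Insert 271: h=0, bucket 0 nonempty → append to chain.
Insert 367: h=0, bucket 0 nonempty → append to chain.
Final buckets:
0: 739 -> 775 -> 271 -> 367
1: —
2: —
3: —
4: —
5: —
6: —
7: —
8: —
9: —
10: —
11: 560

1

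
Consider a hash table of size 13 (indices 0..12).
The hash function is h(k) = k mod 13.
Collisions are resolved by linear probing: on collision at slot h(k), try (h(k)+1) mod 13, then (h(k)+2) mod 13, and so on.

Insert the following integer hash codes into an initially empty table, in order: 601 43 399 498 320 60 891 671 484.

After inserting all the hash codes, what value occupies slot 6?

484

601 hashes to 3; slot 3 is free => place at 3.
43 hashes to 4; slot 4 is free => place at 4.
399 hashes to 9; slot 9 is free => place at 9.
498 hashes to 4; 4 taken => place at 5.
320 hashes to 8; slot 8 is free => place at 8.
60 hashes to 8; 8,9 taken => place at 10.
891 hashes to 7; slot 7 is free => place at 7.
671 hashes to 8; 8,9,10 taken => place at 11.
484 hashes to 3; 3,4,5 taken => place at 6.
Table: [∅, ∅, ∅, 601, 43, 498, 484, 891, 320, 399, 60, 671, ∅]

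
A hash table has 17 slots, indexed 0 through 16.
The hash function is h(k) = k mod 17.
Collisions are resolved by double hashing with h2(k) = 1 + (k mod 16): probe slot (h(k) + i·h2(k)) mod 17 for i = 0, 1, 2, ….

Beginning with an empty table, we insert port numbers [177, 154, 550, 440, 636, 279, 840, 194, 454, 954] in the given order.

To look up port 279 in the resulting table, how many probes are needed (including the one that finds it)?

4

177 hashes to 7; slot 7 is free → place at 7.
154 hashes to 1; slot 1 is free → place at 1.
550 hashes to 6; slot 6 is free → place at 6.
440 hashes to 15; slot 15 is free → place at 15.
636 hashes to 7, h2=13; 7 taken → place at 3.
279 hashes to 7, h2=8; 7,15,6 taken → place at 14.
840 hashes to 7, h2=9; 7 taken → place at 16.
194 hashes to 7, h2=3; 7 taken → place at 10.
454 hashes to 12; slot 12 is free → place at 12.
954 hashes to 2; slot 2 is free → place at 2.
Table: [., 154, 954, 636, ., ., 550, 177, ., ., 194, ., 454, ., 279, 440, 840]
Lookup 279: h=7, h2=8, probe 7,15,6,14 → found at 14.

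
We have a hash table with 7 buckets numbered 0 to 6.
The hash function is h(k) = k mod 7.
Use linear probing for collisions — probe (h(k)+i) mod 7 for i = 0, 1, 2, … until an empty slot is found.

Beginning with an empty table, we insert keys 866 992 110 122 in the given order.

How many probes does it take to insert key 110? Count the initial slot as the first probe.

3

866 hashes to 5; slot 5 is free → place at 5.
992 hashes to 5; 5 taken → place at 6.
110 hashes to 5; 5,6 taken → place at 0.
122 hashes to 3; slot 3 is free → place at 3.
Table: [110, ∅, ∅, 122, ∅, 866, 992]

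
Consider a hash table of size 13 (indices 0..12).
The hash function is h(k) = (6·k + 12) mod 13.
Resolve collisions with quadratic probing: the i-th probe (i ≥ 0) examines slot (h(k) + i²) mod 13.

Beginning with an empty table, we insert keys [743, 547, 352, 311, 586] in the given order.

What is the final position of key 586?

Insert 743: h=11, slot 11 empty → index 11.
Insert 547: h=5, slot 5 empty → index 5.
Insert 352: h=5, slot 5 occupied → index 6.
Insert 311: h=6, slot 6 occupied → index 7.
Insert 586: h=5, slots 5,6 occupied → index 9.
Table: [∅, ∅, ∅, ∅, ∅, 547, 352, 311, ∅, 586, ∅, 743, ∅]

9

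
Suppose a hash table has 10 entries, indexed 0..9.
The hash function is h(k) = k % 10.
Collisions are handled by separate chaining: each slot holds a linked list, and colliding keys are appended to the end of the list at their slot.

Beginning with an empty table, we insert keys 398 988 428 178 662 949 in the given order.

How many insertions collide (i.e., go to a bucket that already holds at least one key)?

3

Insert 398: h=8, bucket 8 empty → new chain.
Insert 988: h=8, bucket 8 nonempty → append to chain.
Insert 428: h=8, bucket 8 nonempty → append to chain.
Insert 178: h=8, bucket 8 nonempty → append to chain.
Insert 662: h=2, bucket 2 empty → new chain.
Insert 949: h=9, bucket 9 empty → new chain.
Final buckets:
0: -
1: -
2: 662
3: -
4: -
5: -
6: -
7: -
8: 398 -> 988 -> 428 -> 178
9: 949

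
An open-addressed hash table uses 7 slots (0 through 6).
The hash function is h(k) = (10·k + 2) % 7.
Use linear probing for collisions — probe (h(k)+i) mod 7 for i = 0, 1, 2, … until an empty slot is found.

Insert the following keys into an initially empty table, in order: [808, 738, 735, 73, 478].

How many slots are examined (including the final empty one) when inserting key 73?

Insert 808: h=4, slot 4 empty -> index 4.
Insert 738: h=4, slot 4 occupied -> index 5.
Insert 735: h=2, slot 2 empty -> index 2.
Insert 73: h=4, slots 4,5 occupied -> index 6.
Insert 478: h=1, slot 1 empty -> index 1.
Table: [∅, 478, 735, ∅, 808, 738, 73]

3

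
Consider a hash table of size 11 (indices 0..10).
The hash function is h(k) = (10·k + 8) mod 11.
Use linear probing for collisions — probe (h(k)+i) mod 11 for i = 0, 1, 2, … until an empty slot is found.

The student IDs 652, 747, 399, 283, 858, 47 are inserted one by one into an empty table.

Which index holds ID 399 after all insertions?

Insert 652: h=5, slot 5 empty → index 5.
Insert 747: h=9, slot 9 empty → index 9.
Insert 399: h=5, slot 5 occupied → index 6.
Insert 283: h=0, slot 0 empty → index 0.
Insert 858: h=8, slot 8 empty → index 8.
Insert 47: h=5, slots 5,6 occupied → index 7.
Table: [283, —, —, —, —, 652, 399, 47, 858, 747, —]

6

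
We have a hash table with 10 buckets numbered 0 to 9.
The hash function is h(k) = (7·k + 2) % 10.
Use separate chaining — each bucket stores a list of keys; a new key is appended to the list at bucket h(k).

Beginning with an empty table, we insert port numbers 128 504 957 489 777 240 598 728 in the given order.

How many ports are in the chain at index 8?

3

Insert 128: h=8, bucket 8 empty → new chain.
Insert 504: h=0, bucket 0 empty → new chain.
Insert 957: h=1, bucket 1 empty → new chain.
Insert 489: h=5, bucket 5 empty → new chain.
Insert 777: h=1, bucket 1 nonempty → append to chain.
Insert 240: h=2, bucket 2 empty → new chain.
Insert 598: h=8, bucket 8 nonempty → append to chain.
Insert 728: h=8, bucket 8 nonempty → append to chain.
Final buckets:
0: 504
1: 957 -> 777
2: 240
3: -
4: -
5: 489
6: -
7: -
8: 128 -> 598 -> 728
9: -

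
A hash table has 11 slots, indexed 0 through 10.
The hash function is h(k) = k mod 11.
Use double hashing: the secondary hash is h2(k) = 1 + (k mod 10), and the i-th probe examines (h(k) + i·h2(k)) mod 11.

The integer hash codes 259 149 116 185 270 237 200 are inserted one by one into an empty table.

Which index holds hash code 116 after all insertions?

2

259 hashes to 6; slot 6 is free => place at 6.
149 hashes to 6, h2=10; 6 taken => place at 5.
116 hashes to 6, h2=7; 6 taken => place at 2.
185 hashes to 9; slot 9 is free => place at 9.
270 hashes to 6, h2=1; 6 taken => place at 7.
237 hashes to 6, h2=8; 6 taken => place at 3.
200 hashes to 2, h2=1; 2,3 taken => place at 4.
Table: [—, —, 116, 237, 200, 149, 259, 270, —, 185, —]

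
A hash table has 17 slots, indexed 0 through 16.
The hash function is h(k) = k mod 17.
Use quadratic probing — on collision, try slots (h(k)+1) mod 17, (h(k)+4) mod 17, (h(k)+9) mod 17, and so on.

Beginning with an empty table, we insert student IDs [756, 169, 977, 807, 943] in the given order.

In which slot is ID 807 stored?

12

756: h=8 -> slot 8
169: h=16 -> slot 16
977: h=8, probe 8,9 -> slot 9
807: h=8, probe 8,9,12 -> slot 12
943: h=8, probe 8,9,12,0 -> slot 0
Table: [943, _, _, _, _, _, _, _, 756, 977, _, _, 807, _, _, _, 169]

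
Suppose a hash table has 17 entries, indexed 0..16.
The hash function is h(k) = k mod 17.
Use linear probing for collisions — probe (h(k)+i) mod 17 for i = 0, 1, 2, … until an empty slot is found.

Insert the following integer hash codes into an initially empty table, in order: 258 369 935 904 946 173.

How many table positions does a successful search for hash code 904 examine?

258: h=3 -> slot 3
369: h=12 -> slot 12
935: h=0 -> slot 0
904: h=3, probe 3,4 -> slot 4
946: h=11 -> slot 11
173: h=3, probe 3,4,5 -> slot 5
Table: [935, ., ., 258, 904, 173, ., ., ., ., ., 946, 369, ., ., ., .]
Lookup 904: h=3, probe 3,4 → found at 4.

2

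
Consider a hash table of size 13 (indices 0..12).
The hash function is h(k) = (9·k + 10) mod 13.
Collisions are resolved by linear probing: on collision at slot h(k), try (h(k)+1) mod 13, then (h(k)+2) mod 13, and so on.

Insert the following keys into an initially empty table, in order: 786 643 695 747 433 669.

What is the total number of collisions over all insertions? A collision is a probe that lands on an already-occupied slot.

786: h=12 -> slot 12
643: h=12, probe 12,0 -> slot 0
695: h=12, probe 12,0,1 -> slot 1
747: h=12, probe 12,0,1,2 -> slot 2
433: h=7 -> slot 7
669: h=12, probe 12,0,1,2,3 -> slot 3
Table: [643, 695, 747, 669, ., ., ., 433, ., ., ., ., 786]

10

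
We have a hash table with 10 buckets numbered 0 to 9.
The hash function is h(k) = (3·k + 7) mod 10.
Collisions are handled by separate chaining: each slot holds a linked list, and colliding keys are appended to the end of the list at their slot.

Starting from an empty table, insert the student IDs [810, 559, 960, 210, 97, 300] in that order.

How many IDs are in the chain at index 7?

4

Insert 810: h=7, bucket 7 empty → new chain.
Insert 559: h=4, bucket 4 empty → new chain.
Insert 960: h=7, bucket 7 nonempty → append to chain.
Insert 210: h=7, bucket 7 nonempty → append to chain.
Insert 97: h=8, bucket 8 empty → new chain.
Insert 300: h=7, bucket 7 nonempty → append to chain.
Final buckets:
0: —
1: —
2: —
3: —
4: 559
5: —
6: —
7: 810 -> 960 -> 210 -> 300
8: 97
9: —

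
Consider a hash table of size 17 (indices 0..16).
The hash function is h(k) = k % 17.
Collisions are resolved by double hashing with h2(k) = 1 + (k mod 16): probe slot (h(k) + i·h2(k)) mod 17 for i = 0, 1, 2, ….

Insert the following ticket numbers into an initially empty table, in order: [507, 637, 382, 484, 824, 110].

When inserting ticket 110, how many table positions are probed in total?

507 hashes to 14; slot 14 is free → place at 14.
637 hashes to 8; slot 8 is free → place at 8.
382 hashes to 8, h2=15; 8 taken → place at 6.
484 hashes to 8, h2=5; 8 taken → place at 13.
824 hashes to 8, h2=9; 8 taken → place at 0.
110 hashes to 8, h2=15; 8,6 taken → place at 4.
Table: [824, _, _, _, 110, _, 382, _, 637, _, _, _, _, 484, 507, _, _]

3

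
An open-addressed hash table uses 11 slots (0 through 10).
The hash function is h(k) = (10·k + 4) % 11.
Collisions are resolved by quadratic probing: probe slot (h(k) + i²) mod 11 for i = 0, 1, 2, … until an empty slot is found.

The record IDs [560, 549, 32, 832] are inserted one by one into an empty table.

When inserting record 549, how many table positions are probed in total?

2

560 hashes to 5; slot 5 is free -> place at 5.
549 hashes to 5; 5 taken -> place at 6.
32 hashes to 5; 5,6 taken -> place at 9.
832 hashes to 8; slot 8 is free -> place at 8.
Table: [_, _, _, _, _, 560, 549, _, 832, 32, _]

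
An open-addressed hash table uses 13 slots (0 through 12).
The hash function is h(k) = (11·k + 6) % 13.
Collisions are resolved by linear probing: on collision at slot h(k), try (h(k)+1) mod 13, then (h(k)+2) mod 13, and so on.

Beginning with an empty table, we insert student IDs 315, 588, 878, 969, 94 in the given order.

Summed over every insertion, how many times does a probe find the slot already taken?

315: h=0 → slot 0
588: h=0, probe 0,1 → slot 1
878: h=5 → slot 5
969: h=5, probe 5,6 → slot 6
94: h=0, probe 0,1,2 → slot 2
Table: [315, 588, 94, ., ., 878, 969, ., ., ., ., ., .]

4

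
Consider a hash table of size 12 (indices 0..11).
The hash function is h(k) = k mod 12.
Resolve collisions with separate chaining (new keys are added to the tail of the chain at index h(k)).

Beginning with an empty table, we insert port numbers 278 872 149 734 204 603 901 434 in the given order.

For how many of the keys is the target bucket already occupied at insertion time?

2

Insert 278: h=2, bucket 2 empty → new chain.
Insert 872: h=8, bucket 8 empty → new chain.
Insert 149: h=5, bucket 5 empty → new chain.
Insert 734: h=2, bucket 2 nonempty → append to chain.
Insert 204: h=0, bucket 0 empty → new chain.
Insert 603: h=3, bucket 3 empty → new chain.
Insert 901: h=1, bucket 1 empty → new chain.
Insert 434: h=2, bucket 2 nonempty → append to chain.
Final buckets:
0: 204
1: 901
2: 278 -> 734 -> 434
3: 603
4: —
5: 149
6: —
7: —
8: 872
9: —
10: —
11: —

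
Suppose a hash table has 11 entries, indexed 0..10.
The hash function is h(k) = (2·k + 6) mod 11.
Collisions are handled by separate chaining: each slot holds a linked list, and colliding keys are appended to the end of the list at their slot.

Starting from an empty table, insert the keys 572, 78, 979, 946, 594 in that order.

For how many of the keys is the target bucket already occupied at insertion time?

Insert 572: h=6, bucket 6 empty -> new chain.
Insert 78: h=8, bucket 8 empty -> new chain.
Insert 979: h=6, bucket 6 nonempty -> append to chain.
Insert 946: h=6, bucket 6 nonempty -> append to chain.
Insert 594: h=6, bucket 6 nonempty -> append to chain.
Final buckets:
0: ∅
1: ∅
2: ∅
3: ∅
4: ∅
5: ∅
6: 572 -> 979 -> 946 -> 594
7: ∅
8: 78
9: ∅
10: ∅

3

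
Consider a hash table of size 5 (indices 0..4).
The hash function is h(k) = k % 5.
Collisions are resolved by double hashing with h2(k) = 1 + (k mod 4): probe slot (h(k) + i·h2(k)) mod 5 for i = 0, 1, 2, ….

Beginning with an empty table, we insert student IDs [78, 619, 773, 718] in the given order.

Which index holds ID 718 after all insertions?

1

78 hashes to 3; slot 3 is free => place at 3.
619 hashes to 4; slot 4 is free => place at 4.
773 hashes to 3, h2=2; 3 taken => place at 0.
718 hashes to 3, h2=3; 3 taken => place at 1.
Table: [773, 718, _, 78, 619]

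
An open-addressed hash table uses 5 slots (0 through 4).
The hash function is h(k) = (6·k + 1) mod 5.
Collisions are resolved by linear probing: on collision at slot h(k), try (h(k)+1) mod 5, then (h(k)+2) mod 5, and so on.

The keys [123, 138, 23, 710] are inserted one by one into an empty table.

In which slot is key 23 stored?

Insert 123: h=4, slot 4 empty → index 4.
Insert 138: h=4, slot 4 occupied → index 0.
Insert 23: h=4, slots 4,0 occupied → index 1.
Insert 710: h=1, slot 1 occupied → index 2.
Table: [138, 23, 710, ., 123]

1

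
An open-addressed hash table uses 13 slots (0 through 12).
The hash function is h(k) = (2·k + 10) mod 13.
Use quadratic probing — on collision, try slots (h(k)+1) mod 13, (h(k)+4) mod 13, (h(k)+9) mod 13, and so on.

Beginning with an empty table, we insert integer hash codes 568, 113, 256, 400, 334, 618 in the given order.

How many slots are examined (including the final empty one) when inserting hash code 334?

568 hashes to 2; slot 2 is free => place at 2.
113 hashes to 2; 2 taken => place at 3.
256 hashes to 2; 2,3 taken => place at 6.
400 hashes to 4; slot 4 is free => place at 4.
334 hashes to 2; 2,3,6 taken => place at 11.
618 hashes to 11; 11 taken => place at 12.
Table: [-, -, 568, 113, 400, -, 256, -, -, -, -, 334, 618]

4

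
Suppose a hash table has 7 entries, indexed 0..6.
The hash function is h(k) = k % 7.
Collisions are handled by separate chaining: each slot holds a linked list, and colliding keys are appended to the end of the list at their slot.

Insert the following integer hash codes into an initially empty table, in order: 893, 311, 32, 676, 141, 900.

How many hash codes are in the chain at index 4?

4

893 -> bucket 4
311 -> bucket 3
32 -> bucket 4 (collision)
676 -> bucket 4 (collision)
141 -> bucket 1
900 -> bucket 4 (collision)
Final buckets:
0: -
1: 141
2: -
3: 311
4: 893 -> 32 -> 676 -> 900
5: -
6: -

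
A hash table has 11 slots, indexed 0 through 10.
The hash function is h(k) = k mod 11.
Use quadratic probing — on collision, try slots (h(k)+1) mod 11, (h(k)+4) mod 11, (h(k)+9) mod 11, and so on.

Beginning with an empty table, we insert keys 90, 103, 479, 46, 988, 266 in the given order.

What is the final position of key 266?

0

90 hashes to 2; slot 2 is free -> place at 2.
103 hashes to 4; slot 4 is free -> place at 4.
479 hashes to 6; slot 6 is free -> place at 6.
46 hashes to 2; 2 taken -> place at 3.
988 hashes to 9; slot 9 is free -> place at 9.
266 hashes to 2; 2,3,6 taken -> place at 0.
Table: [266, ., 90, 46, 103, ., 479, ., ., 988, .]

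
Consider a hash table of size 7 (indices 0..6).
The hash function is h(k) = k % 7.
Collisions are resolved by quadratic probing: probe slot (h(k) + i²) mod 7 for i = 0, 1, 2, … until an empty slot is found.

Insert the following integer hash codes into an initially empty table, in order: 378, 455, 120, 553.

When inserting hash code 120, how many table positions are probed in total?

2

Insert 378: h=0, slot 0 empty -> index 0.
Insert 455: h=0, slot 0 occupied -> index 1.
Insert 120: h=1, slot 1 occupied -> index 2.
Insert 553: h=0, slots 0,1 occupied -> index 4.
Table: [378, 455, 120, ., 553, ., .]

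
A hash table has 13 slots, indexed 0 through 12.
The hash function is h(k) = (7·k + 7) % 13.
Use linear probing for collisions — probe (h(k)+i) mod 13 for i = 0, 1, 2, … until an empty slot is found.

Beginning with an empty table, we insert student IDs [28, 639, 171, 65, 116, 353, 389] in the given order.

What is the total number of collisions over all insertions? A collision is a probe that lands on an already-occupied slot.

7

Insert 28: h=8, slot 8 empty -> index 8.
Insert 639: h=8, slot 8 occupied -> index 9.
Insert 171: h=8, slots 8,9 occupied -> index 10.
Insert 65: h=7, slot 7 empty -> index 7.
Insert 116: h=0, slot 0 empty -> index 0.
Insert 353: h=8, slots 8,9,10 occupied -> index 11.
Insert 389: h=0, slot 0 occupied -> index 1.
Table: [116, 389, _, _, _, _, _, 65, 28, 639, 171, 353, _]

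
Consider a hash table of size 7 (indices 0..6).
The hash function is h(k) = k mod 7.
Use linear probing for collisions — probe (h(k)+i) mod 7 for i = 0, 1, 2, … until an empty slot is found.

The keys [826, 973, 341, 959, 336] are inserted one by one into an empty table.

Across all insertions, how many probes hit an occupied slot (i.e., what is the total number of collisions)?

Insert 826: h=0, slot 0 empty → index 0.
Insert 973: h=0, slot 0 occupied → index 1.
Insert 341: h=5, slot 5 empty → index 5.
Insert 959: h=0, slots 0,1 occupied → index 2.
Insert 336: h=0, slots 0,1,2 occupied → index 3.
Table: [826, 973, 959, 336, —, 341, —]

6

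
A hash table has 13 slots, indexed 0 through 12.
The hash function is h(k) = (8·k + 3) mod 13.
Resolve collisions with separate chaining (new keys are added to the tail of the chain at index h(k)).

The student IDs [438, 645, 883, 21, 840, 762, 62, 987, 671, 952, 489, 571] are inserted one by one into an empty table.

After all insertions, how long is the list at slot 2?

6

438 → bucket 10
645 → bucket 2
883 → bucket 8
21 → bucket 2 (collision)
840 → bucket 2 (collision)
762 → bucket 2 (collision)
62 → bucket 5
987 → bucket 8 (collision)
671 → bucket 2 (collision)
952 → bucket 1
489 → bucket 2 (collision)
571 → bucket 8 (collision)
Final buckets:
0: —
1: 952
2: 645 -> 21 -> 840 -> 762 -> 671 -> 489
3: —
4: —
5: 62
6: —
7: —
8: 883 -> 987 -> 571
9: —
10: 438
11: —
12: —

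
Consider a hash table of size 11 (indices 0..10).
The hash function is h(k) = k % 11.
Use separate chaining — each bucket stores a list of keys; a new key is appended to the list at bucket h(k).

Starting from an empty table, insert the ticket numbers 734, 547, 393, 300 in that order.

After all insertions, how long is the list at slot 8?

3

Insert 734: h=8, bucket 8 empty → new chain.
Insert 547: h=8, bucket 8 nonempty → append to chain.
Insert 393: h=8, bucket 8 nonempty → append to chain.
Insert 300: h=3, bucket 3 empty → new chain.
Final buckets:
0: ∅
1: ∅
2: ∅
3: 300
4: ∅
5: ∅
6: ∅
7: ∅
8: 734 -> 547 -> 393
9: ∅
10: ∅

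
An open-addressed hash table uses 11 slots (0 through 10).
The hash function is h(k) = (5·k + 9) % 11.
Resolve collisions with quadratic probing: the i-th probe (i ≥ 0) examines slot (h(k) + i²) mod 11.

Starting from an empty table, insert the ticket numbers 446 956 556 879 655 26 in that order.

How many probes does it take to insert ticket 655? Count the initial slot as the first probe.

446 hashes to 6; slot 6 is free → place at 6.
956 hashes to 4; slot 4 is free → place at 4.
556 hashes to 6; 6 taken → place at 7.
879 hashes to 4; 4 taken → place at 5.
655 hashes to 6; 6,7 taken → place at 10.
26 hashes to 7; 7 taken → place at 8.
Table: [-, -, -, -, 956, 879, 446, 556, 26, -, 655]

3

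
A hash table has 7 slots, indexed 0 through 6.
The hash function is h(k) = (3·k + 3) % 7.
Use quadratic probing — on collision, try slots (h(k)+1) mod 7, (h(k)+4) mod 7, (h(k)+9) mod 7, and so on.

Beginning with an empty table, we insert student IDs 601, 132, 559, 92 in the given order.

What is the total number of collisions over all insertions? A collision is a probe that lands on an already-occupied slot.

601 hashes to 0; slot 0 is free => place at 0.
132 hashes to 0; 0 taken => place at 1.
559 hashes to 0; 0,1 taken => place at 4.
92 hashes to 6; slot 6 is free => place at 6.
Table: [601, 132, _, _, 559, _, 92]

3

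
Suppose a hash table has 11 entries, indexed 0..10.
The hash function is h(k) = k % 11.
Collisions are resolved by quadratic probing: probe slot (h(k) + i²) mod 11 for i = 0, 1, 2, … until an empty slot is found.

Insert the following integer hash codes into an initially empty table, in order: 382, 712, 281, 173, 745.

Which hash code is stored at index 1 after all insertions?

Insert 382: h=8, slot 8 empty => index 8.
Insert 712: h=8, slot 8 occupied => index 9.
Insert 281: h=6, slot 6 empty => index 6.
Insert 173: h=8, slots 8,9 occupied => index 1.
Insert 745: h=8, slots 8,9,1,6 occupied => index 2.
Table: [_, 173, 745, _, _, _, 281, _, 382, 712, _]

173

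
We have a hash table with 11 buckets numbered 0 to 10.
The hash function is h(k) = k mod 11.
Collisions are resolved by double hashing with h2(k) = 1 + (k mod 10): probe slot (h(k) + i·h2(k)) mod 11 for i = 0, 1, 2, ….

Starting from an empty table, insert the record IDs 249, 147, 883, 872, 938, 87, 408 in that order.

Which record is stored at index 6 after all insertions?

872

249 hashes to 7; slot 7 is free → place at 7.
147 hashes to 4; slot 4 is free → place at 4.
883 hashes to 3; slot 3 is free → place at 3.
872 hashes to 3, h2=3; 3 taken → place at 6.
938 hashes to 3, h2=9; 3 taken → place at 1.
87 hashes to 10; slot 10 is free → place at 10.
408 hashes to 1, h2=9; 1,10 taken → place at 8.
Table: [., 938, ., 883, 147, ., 872, 249, 408, ., 87]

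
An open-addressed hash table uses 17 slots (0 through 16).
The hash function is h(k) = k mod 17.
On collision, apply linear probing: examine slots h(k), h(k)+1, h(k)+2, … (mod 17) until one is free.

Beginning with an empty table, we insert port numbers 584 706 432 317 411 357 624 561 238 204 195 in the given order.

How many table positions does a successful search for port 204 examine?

5

Insert 584: h=6, slot 6 empty -> index 6.
Insert 706: h=9, slot 9 empty -> index 9.
Insert 432: h=7, slot 7 empty -> index 7.
Insert 317: h=11, slot 11 empty -> index 11.
Insert 411: h=3, slot 3 empty -> index 3.
Insert 357: h=0, slot 0 empty -> index 0.
Insert 624: h=12, slot 12 empty -> index 12.
Insert 561: h=0, slot 0 occupied -> index 1.
Insert 238: h=0, slots 0,1 occupied -> index 2.
Insert 204: h=0, slots 0,1,2,3 occupied -> index 4.
Insert 195: h=8, slot 8 empty -> index 8.
Table: [357, 561, 238, 411, 204, —, 584, 432, 195, 706, —, 317, 624, —, —, —, —]
Lookup 204: h=0, probe 0,1,2,3,4 → found at 4.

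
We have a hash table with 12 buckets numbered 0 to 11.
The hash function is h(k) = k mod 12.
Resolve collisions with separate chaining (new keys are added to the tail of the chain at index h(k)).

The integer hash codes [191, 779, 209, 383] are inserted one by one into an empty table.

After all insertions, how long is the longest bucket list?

Insert 191: h=11, bucket 11 empty -> new chain.
Insert 779: h=11, bucket 11 nonempty -> append to chain.
Insert 209: h=5, bucket 5 empty -> new chain.
Insert 383: h=11, bucket 11 nonempty -> append to chain.
Final buckets:
0: _
1: _
2: _
3: _
4: _
5: 209
6: _
7: _
8: _
9: _
10: _
11: 191 -> 779 -> 383

3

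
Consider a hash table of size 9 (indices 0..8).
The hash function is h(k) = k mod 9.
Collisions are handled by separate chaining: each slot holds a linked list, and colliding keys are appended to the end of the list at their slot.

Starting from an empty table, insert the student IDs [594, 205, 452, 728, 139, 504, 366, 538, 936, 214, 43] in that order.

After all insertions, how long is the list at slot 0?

3

594 -> bucket 0
205 -> bucket 7
452 -> bucket 2
728 -> bucket 8
139 -> bucket 4
504 -> bucket 0 (collision)
366 -> bucket 6
538 -> bucket 7 (collision)
936 -> bucket 0 (collision)
214 -> bucket 7 (collision)
43 -> bucket 7 (collision)
Final buckets:
0: 594 -> 504 -> 936
1: .
2: 452
3: .
4: 139
5: .
6: 366
7: 205 -> 538 -> 214 -> 43
8: 728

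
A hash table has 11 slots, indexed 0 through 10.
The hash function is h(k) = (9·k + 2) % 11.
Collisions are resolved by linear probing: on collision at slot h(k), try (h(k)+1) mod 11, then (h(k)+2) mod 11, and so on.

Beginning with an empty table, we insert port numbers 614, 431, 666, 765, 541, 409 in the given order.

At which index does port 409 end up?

0

614 hashes to 6; slot 6 is free => place at 6.
431 hashes to 9; slot 9 is free => place at 9.
666 hashes to 1; slot 1 is free => place at 1.
765 hashes to 1; 1 taken => place at 2.
541 hashes to 9; 9 taken => place at 10.
409 hashes to 9; 9,10 taken => place at 0.
Table: [409, 666, 765, ., ., ., 614, ., ., 431, 541]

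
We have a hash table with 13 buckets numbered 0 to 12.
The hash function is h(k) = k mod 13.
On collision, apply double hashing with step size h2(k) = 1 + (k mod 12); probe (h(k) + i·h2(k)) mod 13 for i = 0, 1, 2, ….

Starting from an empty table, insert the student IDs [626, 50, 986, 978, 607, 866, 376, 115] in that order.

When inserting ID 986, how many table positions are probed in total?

2

626 hashes to 2; slot 2 is free => place at 2.
50 hashes to 11; slot 11 is free => place at 11.
986 hashes to 11, h2=3; 11 taken => place at 1.
978 hashes to 3; slot 3 is free => place at 3.
607 hashes to 9; slot 9 is free => place at 9.
866 hashes to 8; slot 8 is free => place at 8.
376 hashes to 12; slot 12 is free => place at 12.
115 hashes to 11, h2=8; 11 taken => place at 6.
Table: [-, 986, 626, 978, -, -, 115, -, 866, 607, -, 50, 376]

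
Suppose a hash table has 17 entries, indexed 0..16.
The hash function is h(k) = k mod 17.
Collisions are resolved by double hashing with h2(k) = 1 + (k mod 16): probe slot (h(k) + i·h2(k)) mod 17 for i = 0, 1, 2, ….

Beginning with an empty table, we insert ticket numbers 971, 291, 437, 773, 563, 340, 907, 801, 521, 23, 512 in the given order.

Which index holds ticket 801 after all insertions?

971 hashes to 2; slot 2 is free -> place at 2.
291 hashes to 2, h2=4; 2 taken -> place at 6.
437 hashes to 12; slot 12 is free -> place at 12.
773 hashes to 8; slot 8 is free -> place at 8.
563 hashes to 2, h2=4; 2,6 taken -> place at 10.
340 hashes to 0; slot 0 is free -> place at 0.
907 hashes to 6, h2=12; 6 taken -> place at 1.
801 hashes to 2, h2=2; 2 taken -> place at 4.
521 hashes to 11; slot 11 is free -> place at 11.
23 hashes to 6, h2=8; 6 taken -> place at 14.
512 hashes to 2, h2=1; 2 taken -> place at 3.
Table: [340, 907, 971, 512, 801, ., 291, ., 773, ., 563, 521, 437, ., 23, ., .]

4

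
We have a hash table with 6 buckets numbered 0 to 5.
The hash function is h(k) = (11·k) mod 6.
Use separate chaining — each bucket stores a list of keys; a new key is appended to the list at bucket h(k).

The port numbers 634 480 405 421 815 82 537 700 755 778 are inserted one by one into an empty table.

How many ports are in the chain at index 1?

634 → bucket 2
480 → bucket 0
405 → bucket 3
421 → bucket 5
815 → bucket 1
82 → bucket 2 (collision)
537 → bucket 3 (collision)
700 → bucket 2 (collision)
755 → bucket 1 (collision)
778 → bucket 2 (collision)
Final buckets:
0: 480
1: 815 -> 755
2: 634 -> 82 -> 700 -> 778
3: 405 -> 537
4: _
5: 421

2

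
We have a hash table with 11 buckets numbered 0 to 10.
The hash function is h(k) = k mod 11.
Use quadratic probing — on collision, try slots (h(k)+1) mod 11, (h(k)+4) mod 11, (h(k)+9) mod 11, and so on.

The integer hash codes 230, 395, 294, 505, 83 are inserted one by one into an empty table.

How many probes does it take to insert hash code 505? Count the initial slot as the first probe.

3

230: h=10 -> slot 10
395: h=10, probe 10,0 -> slot 0
294: h=8 -> slot 8
505: h=10, probe 10,0,3 -> slot 3
83: h=6 -> slot 6
Table: [395, _, _, 505, _, _, 83, _, 294, _, 230]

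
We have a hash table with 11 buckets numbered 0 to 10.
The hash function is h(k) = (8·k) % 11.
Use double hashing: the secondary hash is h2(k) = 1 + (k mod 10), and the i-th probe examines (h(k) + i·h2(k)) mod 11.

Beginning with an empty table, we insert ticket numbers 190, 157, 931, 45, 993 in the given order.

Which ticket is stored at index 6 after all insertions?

190: h=2 => slot 2
157: h=2, h2=8, probe 2,10 => slot 10
931: h=1 => slot 1
45: h=8 => slot 8
993: h=2, h2=4, probe 2,6 => slot 6
Table: [—, 931, 190, —, —, —, 993, —, 45, —, 157]

993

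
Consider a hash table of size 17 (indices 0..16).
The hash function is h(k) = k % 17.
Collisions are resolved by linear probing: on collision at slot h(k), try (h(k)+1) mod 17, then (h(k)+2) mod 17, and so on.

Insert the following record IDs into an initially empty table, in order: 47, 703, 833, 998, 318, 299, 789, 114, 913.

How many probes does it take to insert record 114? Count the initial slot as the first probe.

4

47: h=13 → slot 13
703: h=6 → slot 6
833: h=0 → slot 0
998: h=12 → slot 12
318: h=12, probe 12,13,14 → slot 14
299: h=10 → slot 10
789: h=7 → slot 7
114: h=12, probe 12,13,14,15 → slot 15
913: h=12, probe 12,13,14,15,16 → slot 16
Table: [833, ∅, ∅, ∅, ∅, ∅, 703, 789, ∅, ∅, 299, ∅, 998, 47, 318, 114, 913]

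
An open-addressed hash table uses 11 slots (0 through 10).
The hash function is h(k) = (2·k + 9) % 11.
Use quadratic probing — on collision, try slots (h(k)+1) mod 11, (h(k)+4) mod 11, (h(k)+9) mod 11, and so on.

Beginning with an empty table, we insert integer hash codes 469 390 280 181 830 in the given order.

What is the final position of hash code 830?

Insert 469: h=1, slot 1 empty => index 1.
Insert 390: h=8, slot 8 empty => index 8.
Insert 280: h=8, slot 8 occupied => index 9.
Insert 181: h=8, slots 8,9,1 occupied => index 6.
Insert 830: h=8, slots 8,9,1,6 occupied => index 2.
Table: [-, 469, 830, -, -, -, 181, -, 390, 280, -]

2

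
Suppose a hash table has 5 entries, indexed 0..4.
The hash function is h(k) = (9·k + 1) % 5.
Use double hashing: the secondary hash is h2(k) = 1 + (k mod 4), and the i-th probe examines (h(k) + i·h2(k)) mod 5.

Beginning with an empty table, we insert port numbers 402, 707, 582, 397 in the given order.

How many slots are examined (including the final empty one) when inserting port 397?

2

Insert 402: h=4, slot 4 empty => index 4.
Insert 707: h=4, h2=4, slot 4 occupied => index 3.
Insert 582: h=4, h2=3, slot 4 occupied => index 2.
Insert 397: h=4, h2=2, slot 4 occupied => index 1.
Table: [—, 397, 582, 707, 402]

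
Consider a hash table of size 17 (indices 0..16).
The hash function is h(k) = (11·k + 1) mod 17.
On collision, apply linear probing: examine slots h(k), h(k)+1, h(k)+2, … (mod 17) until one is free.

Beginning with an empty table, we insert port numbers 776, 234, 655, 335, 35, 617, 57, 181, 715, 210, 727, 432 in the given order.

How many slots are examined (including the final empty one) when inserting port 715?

2

776: h=3 => slot 3
234: h=8 => slot 8
655: h=15 => slot 15
335: h=14 => slot 14
35: h=12 => slot 12
617: h=5 => slot 5
57: h=16 => slot 16
181: h=3, probe 3,4 => slot 4
715: h=12, probe 12,13 => slot 13
210: h=16, probe 16,0 => slot 0
727: h=8, probe 8,9 => slot 9
432: h=10 => slot 10
Table: [210, ., ., 776, 181, 617, ., ., 234, 727, 432, ., 35, 715, 335, 655, 57]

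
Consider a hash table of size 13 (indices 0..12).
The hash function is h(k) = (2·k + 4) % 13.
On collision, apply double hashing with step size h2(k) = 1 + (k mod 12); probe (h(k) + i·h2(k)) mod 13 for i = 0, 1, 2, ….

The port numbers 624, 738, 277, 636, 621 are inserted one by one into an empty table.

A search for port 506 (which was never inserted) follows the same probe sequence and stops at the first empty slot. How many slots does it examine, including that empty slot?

2

624 hashes to 4; slot 4 is free => place at 4.
738 hashes to 11; slot 11 is free => place at 11.
277 hashes to 12; slot 12 is free => place at 12.
636 hashes to 2; slot 2 is free => place at 2.
621 hashes to 11, h2=10; 11 taken => place at 8.
Table: [-, -, 636, -, 624, -, -, -, 621, -, -, 738, 277]
Lookup 506: h=2, h2=3, probe 2,5 → slot 5 empty, not found.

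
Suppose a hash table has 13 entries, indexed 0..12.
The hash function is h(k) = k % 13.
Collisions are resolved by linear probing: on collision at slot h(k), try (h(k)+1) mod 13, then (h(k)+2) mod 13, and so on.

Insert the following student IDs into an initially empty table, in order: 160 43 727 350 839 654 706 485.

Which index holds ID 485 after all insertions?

Insert 160: h=4, slot 4 empty => index 4.
Insert 43: h=4, slot 4 occupied => index 5.
Insert 727: h=12, slot 12 empty => index 12.
Insert 350: h=12, slot 12 occupied => index 0.
Insert 839: h=7, slot 7 empty => index 7.
Insert 654: h=4, slots 4,5 occupied => index 6.
Insert 706: h=4, slots 4,5,6,7 occupied => index 8.
Insert 485: h=4, slots 4,5,6,7,8 occupied => index 9.
Table: [350, ∅, ∅, ∅, 160, 43, 654, 839, 706, 485, ∅, ∅, 727]

9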